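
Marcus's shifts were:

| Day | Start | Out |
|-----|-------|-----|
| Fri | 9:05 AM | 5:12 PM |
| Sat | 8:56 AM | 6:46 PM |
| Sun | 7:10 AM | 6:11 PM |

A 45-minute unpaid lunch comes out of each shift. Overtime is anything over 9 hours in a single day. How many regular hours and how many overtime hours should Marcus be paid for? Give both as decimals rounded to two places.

Fri: 9:05 AM–5:12 PM = 8 h 7 min; less 45 min break → 7 h 22 min
Sat: 8:56 AM–6:46 PM = 9 h 50 min; less 45 min break → 9 h 5 min
Sun: 7:10 AM–6:11 PM = 11 h 1 min; less 45 min break → 10 h 16 min
Fri reg 7 h 22 min / OT 0 h 0 min; Sat reg 9 h 0 min / OT 0 h 5 min; Sun reg 9 h 0 min / OT 1 h 16 min.
Totals: regular 25 h 22 min, overtime 1 h 21 min.

Regular 25.37 hours, overtime 1.35 hours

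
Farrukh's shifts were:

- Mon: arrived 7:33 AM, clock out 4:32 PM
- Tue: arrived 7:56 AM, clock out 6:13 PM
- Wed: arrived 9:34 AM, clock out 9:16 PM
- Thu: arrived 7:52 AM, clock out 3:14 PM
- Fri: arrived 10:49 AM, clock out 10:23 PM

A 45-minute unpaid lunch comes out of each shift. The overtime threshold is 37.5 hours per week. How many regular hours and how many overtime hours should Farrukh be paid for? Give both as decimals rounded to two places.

Mon: 7:33 AM–4:32 PM = 8 h 59 min; less 45 min break → 8 h 14 min
Tue: 7:56 AM–6:13 PM = 10 h 17 min; less 45 min break → 9 h 32 min
Wed: 9:34 AM–9:16 PM = 11 h 42 min; less 45 min break → 10 h 57 min
Thu: 7:52 AM–3:14 PM = 7 h 22 min; less 45 min break → 6 h 37 min
Fri: 10:49 AM–10:23 PM = 11 h 34 min; less 45 min break → 10 h 49 min
Total worked: 46 h 9 min = 46.15 h.
Threshold 37.5 h → overtime 8 h 39 min, regular 37 h 30 min.

Regular 37.50 hours, overtime 8.65 hours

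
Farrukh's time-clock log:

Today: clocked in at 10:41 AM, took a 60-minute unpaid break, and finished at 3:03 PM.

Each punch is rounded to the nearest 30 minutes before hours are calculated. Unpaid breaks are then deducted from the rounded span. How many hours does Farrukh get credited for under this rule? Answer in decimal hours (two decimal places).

Today: in 10:41 AM→10:30 AM, out 3:03 PM→3:00 PM; 4 h 30 min − 60 min = 3 h 30 min

3.50 hours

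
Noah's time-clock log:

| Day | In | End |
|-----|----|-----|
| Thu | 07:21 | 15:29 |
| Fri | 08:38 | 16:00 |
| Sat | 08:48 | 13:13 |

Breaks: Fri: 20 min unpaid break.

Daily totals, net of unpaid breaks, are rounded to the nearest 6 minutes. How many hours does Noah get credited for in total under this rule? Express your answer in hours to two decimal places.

19.50 hours

Thu: 07:21–15:29 = 8 h 8 min → rounds to 8 h 6 min
Fri: 08:38–16:00 = 7 h 22 min − 20 min = 7 h 2 min → rounds to 7 h 0 min
Sat: 08:48–13:13 = 4 h 25 min → rounds to 4 h 24 min
Total credited: 19 h 30 min.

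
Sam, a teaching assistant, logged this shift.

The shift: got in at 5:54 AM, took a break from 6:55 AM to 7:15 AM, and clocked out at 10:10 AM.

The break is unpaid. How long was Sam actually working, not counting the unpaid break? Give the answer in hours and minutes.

3 h 56 min

The shift: 5:54 AM–10:10 AM = 4 h 16 min; less 20 min break → 3 h 56 min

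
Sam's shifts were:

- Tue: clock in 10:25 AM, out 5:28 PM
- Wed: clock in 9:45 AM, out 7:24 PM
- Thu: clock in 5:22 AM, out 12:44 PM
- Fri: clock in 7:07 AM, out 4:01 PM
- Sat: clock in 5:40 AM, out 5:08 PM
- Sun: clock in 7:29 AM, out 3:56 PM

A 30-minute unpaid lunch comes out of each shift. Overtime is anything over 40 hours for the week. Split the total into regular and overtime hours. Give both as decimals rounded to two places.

Tue: 10:25 AM–5:28 PM = 7 h 3 min; less 30 min break → 6 h 33 min
Wed: 9:45 AM–7:24 PM = 9 h 39 min; less 30 min break → 9 h 9 min
Thu: 5:22 AM–12:44 PM = 7 h 22 min; less 30 min break → 6 h 52 min
Fri: 7:07 AM–4:01 PM = 8 h 54 min; less 30 min break → 8 h 24 min
Sat: 5:40 AM–5:08 PM = 11 h 28 min; less 30 min break → 10 h 58 min
Sun: 7:29 AM–3:56 PM = 8 h 27 min; less 30 min break → 7 h 57 min
Total worked: 49 h 53 min = 49.88 h.
Threshold 40 h → overtime 9 h 53 min, regular 40 h 0 min.

Regular 40.00 hours, overtime 9.88 hours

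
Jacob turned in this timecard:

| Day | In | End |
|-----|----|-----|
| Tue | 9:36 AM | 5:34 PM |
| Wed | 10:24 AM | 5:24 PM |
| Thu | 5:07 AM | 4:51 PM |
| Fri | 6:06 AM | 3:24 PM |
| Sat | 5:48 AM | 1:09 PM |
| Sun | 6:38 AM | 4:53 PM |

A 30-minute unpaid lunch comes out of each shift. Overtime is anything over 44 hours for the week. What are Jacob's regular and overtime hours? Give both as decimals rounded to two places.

Regular 44.00 hours, overtime 6.60 hours

Tue: 9:36 AM–5:34 PM = 7 h 58 min; less 30 min break → 7 h 28 min
Wed: 10:24 AM–5:24 PM = 7 h 0 min; less 30 min break → 6 h 30 min
Thu: 5:07 AM–4:51 PM = 11 h 44 min; less 30 min break → 11 h 14 min
Fri: 6:06 AM–3:24 PM = 9 h 18 min; less 30 min break → 8 h 48 min
Sat: 5:48 AM–1:09 PM = 7 h 21 min; less 30 min break → 6 h 51 min
Sun: 6:38 AM–4:53 PM = 10 h 15 min; less 30 min break → 9 h 45 min
Total worked: 50 h 36 min = 50.60 h.
Threshold 44 h → overtime 6 h 36 min, regular 44 h 0 min.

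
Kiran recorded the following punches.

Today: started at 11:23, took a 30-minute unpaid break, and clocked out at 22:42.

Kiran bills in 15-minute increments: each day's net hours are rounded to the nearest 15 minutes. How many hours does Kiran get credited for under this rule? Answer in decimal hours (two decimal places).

10.75 hours

Today: 11:23–22:42 = 11 h 19 min − 30 min = 10 h 49 min → rounds to 10 h 45 min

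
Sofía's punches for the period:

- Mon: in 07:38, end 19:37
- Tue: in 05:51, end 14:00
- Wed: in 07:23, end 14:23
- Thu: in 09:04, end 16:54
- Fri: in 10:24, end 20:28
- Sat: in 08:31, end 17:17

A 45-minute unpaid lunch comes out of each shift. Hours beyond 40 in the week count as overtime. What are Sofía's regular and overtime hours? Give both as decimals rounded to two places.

Mon: 07:38–19:37 = 11 h 59 min; less 45 min break → 11 h 14 min
Tue: 05:51–14:00 = 8 h 9 min; less 45 min break → 7 h 24 min
Wed: 07:23–14:23 = 7 h 0 min; less 45 min break → 6 h 15 min
Thu: 09:04–16:54 = 7 h 50 min; less 45 min break → 7 h 5 min
Fri: 10:24–20:28 = 10 h 4 min; less 45 min break → 9 h 19 min
Sat: 08:31–17:17 = 8 h 46 min; less 45 min break → 8 h 1 min
Total worked: 49 h 18 min = 49.30 h.
Threshold 40 h → overtime 9 h 18 min, regular 40 h 0 min.

Regular 40.00 hours, overtime 9.30 hours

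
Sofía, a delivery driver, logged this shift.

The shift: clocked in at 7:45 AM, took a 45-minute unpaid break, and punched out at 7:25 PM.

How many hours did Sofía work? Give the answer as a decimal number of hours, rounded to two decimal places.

10.92 hours

The shift: 7:45 AM–7:25 PM = 11 h 40 min; less 45 min break → 10 h 55 min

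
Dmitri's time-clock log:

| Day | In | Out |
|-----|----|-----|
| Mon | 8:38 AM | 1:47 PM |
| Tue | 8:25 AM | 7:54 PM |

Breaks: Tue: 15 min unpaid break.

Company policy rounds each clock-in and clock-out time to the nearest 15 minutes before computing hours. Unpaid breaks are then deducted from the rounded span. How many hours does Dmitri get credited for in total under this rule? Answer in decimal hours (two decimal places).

Mon: in 8:38 AM→8:45 AM, out 1:47 PM→1:45 PM; 5 h 0 min
Tue: in 8:25 AM→8:30 AM, out 7:54 PM→8:00 PM; 11 h 30 min − 15 min = 11 h 15 min
Total credited: 16 h 15 min.

16.25 hours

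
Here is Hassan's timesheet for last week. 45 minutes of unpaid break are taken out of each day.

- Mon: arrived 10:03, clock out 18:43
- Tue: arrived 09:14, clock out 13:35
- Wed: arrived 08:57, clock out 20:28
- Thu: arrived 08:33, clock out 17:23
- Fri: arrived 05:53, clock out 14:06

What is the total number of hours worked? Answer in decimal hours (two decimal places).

Mon: 10:03–18:43 = 8 h 40 min; less 45 min break → 7 h 55 min
Tue: 09:14–13:35 = 4 h 21 min; less 45 min break → 3 h 36 min
Wed: 08:57–20:28 = 11 h 31 min; less 45 min break → 10 h 46 min
Thu: 08:33–17:23 = 8 h 50 min; less 45 min break → 8 h 5 min
Fri: 05:53–14:06 = 8 h 13 min; less 45 min break → 7 h 28 min
Total: 7 h 55 min + 3 h 36 min + 10 h 46 min + 8 h 5 min + 7 h 28 min = 37 h 50 min.

37.83 hours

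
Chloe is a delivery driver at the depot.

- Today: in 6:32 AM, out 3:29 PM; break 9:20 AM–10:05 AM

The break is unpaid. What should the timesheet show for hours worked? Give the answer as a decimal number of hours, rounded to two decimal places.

Today: 6:32 AM–3:29 PM = 8 h 57 min; less 45 min break → 8 h 12 min

8.20 hours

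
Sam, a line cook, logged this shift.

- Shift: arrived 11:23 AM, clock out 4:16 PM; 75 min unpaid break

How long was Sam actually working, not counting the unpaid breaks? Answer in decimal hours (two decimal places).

3.63 hours

Shift: 11:23 AM–4:16 PM = 4 h 53 min; less 75 min break → 3 h 38 min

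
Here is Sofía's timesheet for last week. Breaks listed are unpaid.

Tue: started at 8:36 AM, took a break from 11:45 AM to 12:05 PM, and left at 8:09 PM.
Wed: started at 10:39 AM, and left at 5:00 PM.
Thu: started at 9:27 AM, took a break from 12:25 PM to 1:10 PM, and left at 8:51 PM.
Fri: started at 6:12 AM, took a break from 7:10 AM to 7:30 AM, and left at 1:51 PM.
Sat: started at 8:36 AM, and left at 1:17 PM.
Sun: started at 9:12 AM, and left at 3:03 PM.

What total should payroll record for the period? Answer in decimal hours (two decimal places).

46.07 hours

Tue: 8:36 AM–8:09 PM = 11 h 33 min; less 20 min break → 11 h 13 min
Wed: 10:39 AM–5:00 PM = 6 h 21 min
Thu: 9:27 AM–8:51 PM = 11 h 24 min; less 45 min break → 10 h 39 min
Fri: 6:12 AM–1:51 PM = 7 h 39 min; less 20 min break → 7 h 19 min
Sat: 8:36 AM–1:17 PM = 4 h 41 min
Sun: 9:12 AM–3:03 PM = 5 h 51 min
Total: 11 h 13 min + 6 h 21 min + 10 h 39 min + 7 h 19 min + 4 h 41 min + 5 h 51 min = 46 h 4 min.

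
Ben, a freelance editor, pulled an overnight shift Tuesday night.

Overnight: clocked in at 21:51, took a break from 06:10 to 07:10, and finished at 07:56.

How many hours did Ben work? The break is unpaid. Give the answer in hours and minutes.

9 h 5 min

Overnight: 21:51 → midnight = 2 h 9 min; midnight → 07:56 = 7 h 56 min; span 10 h 5 min; less 60 min break → 9 h 5 min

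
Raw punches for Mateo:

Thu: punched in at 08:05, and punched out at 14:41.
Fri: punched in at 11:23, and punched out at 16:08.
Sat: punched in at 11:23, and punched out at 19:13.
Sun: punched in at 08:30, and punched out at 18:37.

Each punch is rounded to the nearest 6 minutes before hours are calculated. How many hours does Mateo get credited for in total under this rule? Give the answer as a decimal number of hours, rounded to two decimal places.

Thu: in 08:05→08:06, out 14:41→14:42; 6 h 36 min
Fri: in 11:23→11:24, out 16:08→16:06; 4 h 42 min
Sat: in 11:23→11:24, out 19:13→19:12; 7 h 48 min
Sun: in 08:30→08:30, out 18:37→18:36; 10 h 6 min
Total credited: 29 h 12 min.

29.20 hours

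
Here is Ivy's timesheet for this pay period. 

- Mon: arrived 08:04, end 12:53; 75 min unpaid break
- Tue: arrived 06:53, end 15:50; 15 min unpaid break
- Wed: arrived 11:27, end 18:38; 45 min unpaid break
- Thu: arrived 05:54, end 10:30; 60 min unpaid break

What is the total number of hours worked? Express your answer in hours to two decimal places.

22.30 hours

Mon: 08:04–12:53 = 4 h 49 min; less 75 min break → 3 h 34 min
Tue: 06:53–15:50 = 8 h 57 min; less 15 min break → 8 h 42 min
Wed: 11:27–18:38 = 7 h 11 min; less 45 min break → 6 h 26 min
Thu: 05:54–10:30 = 4 h 36 min; less 60 min break → 3 h 36 min
Total: 3 h 34 min + 8 h 42 min + 6 h 26 min + 3 h 36 min = 22 h 18 min.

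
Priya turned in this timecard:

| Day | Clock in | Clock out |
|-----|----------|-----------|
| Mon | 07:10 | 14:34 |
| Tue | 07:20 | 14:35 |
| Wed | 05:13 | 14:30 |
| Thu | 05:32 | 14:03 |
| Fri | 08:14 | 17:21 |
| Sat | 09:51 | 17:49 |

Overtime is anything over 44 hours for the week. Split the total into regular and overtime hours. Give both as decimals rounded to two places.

Regular 44.00 hours, overtime 5.53 hours

Mon: 07:10–14:34 = 7 h 24 min
Tue: 07:20–14:35 = 7 h 15 min
Wed: 05:13–14:30 = 9 h 17 min
Thu: 05:32–14:03 = 8 h 31 min
Fri: 08:14–17:21 = 9 h 7 min
Sat: 09:51–17:49 = 7 h 58 min
Total worked: 49 h 32 min = 49.53 h.
Threshold 44 h → overtime 5 h 32 min, regular 44 h 0 min.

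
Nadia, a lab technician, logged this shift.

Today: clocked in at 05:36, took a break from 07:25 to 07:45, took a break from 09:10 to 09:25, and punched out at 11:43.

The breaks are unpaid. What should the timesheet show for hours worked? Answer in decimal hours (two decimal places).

5.53 hours

Today: 05:36–11:43 = 6 h 7 min; less 35 min break → 5 h 32 min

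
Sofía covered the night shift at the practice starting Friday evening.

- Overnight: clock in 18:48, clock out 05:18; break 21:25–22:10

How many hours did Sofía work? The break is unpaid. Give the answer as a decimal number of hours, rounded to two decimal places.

9.75 hours

Overnight: 18:48 → midnight = 5 h 12 min; midnight → 05:18 = 5 h 18 min; span 10 h 30 min; less 45 min break → 9 h 45 min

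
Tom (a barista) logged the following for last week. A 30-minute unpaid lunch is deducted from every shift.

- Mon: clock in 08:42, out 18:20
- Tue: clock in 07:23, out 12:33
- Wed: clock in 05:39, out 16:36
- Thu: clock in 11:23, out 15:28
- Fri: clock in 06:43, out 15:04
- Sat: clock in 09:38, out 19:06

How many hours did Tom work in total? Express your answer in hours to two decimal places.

Mon: 08:42–18:20 = 9 h 38 min; less 30 min break → 9 h 8 min
Tue: 07:23–12:33 = 5 h 10 min; less 30 min break → 4 h 40 min
Wed: 05:39–16:36 = 10 h 57 min; less 30 min break → 10 h 27 min
Thu: 11:23–15:28 = 4 h 5 min; less 30 min break → 3 h 35 min
Fri: 06:43–15:04 = 8 h 21 min; less 30 min break → 7 h 51 min
Sat: 09:38–19:06 = 9 h 28 min; less 30 min break → 8 h 58 min
Total: 9 h 8 min + 4 h 40 min + 10 h 27 min + 3 h 35 min + 7 h 51 min + 8 h 58 min = 44 h 39 min.

44.65 hours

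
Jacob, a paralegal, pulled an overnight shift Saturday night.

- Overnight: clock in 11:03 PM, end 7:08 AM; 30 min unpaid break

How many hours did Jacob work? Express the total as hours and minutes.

7 h 35 min

Overnight: 11:03 PM → midnight = 0 h 57 min; midnight → 7:08 AM = 7 h 8 min; span 8 h 5 min; less 30 min break → 7 h 35 min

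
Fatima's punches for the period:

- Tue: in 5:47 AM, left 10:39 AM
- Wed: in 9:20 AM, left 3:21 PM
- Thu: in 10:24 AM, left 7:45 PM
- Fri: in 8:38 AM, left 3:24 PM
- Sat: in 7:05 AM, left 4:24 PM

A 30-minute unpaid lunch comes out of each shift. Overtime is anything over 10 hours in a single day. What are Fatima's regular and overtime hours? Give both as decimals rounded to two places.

Regular 33.82 hours, overtime 0.00 hours

Tue: 5:47 AM–10:39 AM = 4 h 52 min; less 30 min break → 4 h 22 min
Wed: 9:20 AM–3:21 PM = 6 h 1 min; less 30 min break → 5 h 31 min
Thu: 10:24 AM–7:45 PM = 9 h 21 min; less 30 min break → 8 h 51 min
Fri: 8:38 AM–3:24 PM = 6 h 46 min; less 30 min break → 6 h 16 min
Sat: 7:05 AM–4:24 PM = 9 h 19 min; less 30 min break → 8 h 49 min
Tue reg 4 h 22 min / OT 0 h 0 min; Wed reg 5 h 31 min / OT 0 h 0 min; Thu reg 8 h 51 min / OT 0 h 0 min; Fri reg 6 h 16 min / OT 0 h 0 min; Sat reg 8 h 49 min / OT 0 h 0 min.
Totals: regular 33 h 49 min, overtime 0 h 0 min.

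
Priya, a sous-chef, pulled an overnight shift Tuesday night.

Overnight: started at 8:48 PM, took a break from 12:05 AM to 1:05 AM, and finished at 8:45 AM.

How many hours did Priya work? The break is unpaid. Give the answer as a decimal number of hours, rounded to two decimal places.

10.95 hours

Overnight: 8:48 PM → midnight = 3 h 12 min; midnight → 8:45 AM = 8 h 45 min; span 11 h 57 min; less 60 min break → 10 h 57 min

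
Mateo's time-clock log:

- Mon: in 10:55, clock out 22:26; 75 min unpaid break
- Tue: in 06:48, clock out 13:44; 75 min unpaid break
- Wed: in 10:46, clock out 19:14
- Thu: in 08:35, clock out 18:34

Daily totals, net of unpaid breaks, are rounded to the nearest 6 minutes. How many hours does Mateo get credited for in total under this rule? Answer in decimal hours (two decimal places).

34.50 hours

Mon: 10:55–22:26 = 11 h 31 min − 75 min = 10 h 16 min → rounds to 10 h 18 min
Tue: 06:48–13:44 = 6 h 56 min − 75 min = 5 h 41 min → rounds to 5 h 42 min
Wed: 10:46–19:14 = 8 h 28 min → rounds to 8 h 30 min
Thu: 08:35–18:34 = 9 h 59 min → rounds to 10 h 0 min
Total credited: 34 h 30 min.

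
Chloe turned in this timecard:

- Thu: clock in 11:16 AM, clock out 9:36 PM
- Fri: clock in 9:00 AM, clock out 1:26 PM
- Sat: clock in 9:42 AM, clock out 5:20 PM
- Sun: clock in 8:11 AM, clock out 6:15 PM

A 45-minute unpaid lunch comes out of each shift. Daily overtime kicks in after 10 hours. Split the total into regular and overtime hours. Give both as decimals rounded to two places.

Regular 29.47 hours, overtime 0.00 hours

Thu: 11:16 AM–9:36 PM = 10 h 20 min; less 45 min break → 9 h 35 min
Fri: 9:00 AM–1:26 PM = 4 h 26 min; less 45 min break → 3 h 41 min
Sat: 9:42 AM–5:20 PM = 7 h 38 min; less 45 min break → 6 h 53 min
Sun: 8:11 AM–6:15 PM = 10 h 4 min; less 45 min break → 9 h 19 min
Thu reg 9 h 35 min / OT 0 h 0 min; Fri reg 3 h 41 min / OT 0 h 0 min; Sat reg 6 h 53 min / OT 0 h 0 min; Sun reg 9 h 19 min / OT 0 h 0 min.
Totals: regular 29 h 28 min, overtime 0 h 0 min.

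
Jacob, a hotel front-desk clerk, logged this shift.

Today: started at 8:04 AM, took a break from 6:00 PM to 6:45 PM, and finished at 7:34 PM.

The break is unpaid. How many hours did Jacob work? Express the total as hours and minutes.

10 h 45 min

Today: 8:04 AM–7:34 PM = 11 h 30 min; less 45 min break → 10 h 45 min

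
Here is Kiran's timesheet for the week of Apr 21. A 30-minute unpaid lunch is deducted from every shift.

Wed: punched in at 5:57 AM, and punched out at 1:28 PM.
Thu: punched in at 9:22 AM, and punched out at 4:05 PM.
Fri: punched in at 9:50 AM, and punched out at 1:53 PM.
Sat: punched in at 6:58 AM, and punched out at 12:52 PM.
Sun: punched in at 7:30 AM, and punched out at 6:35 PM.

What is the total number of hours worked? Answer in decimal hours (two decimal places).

Wed: 5:57 AM–1:28 PM = 7 h 31 min; less 30 min break → 7 h 1 min
Thu: 9:22 AM–4:05 PM = 6 h 43 min; less 30 min break → 6 h 13 min
Fri: 9:50 AM–1:53 PM = 4 h 3 min; less 30 min break → 3 h 33 min
Sat: 6:58 AM–12:52 PM = 5 h 54 min; less 30 min break → 5 h 24 min
Sun: 7:30 AM–6:35 PM = 11 h 5 min; less 30 min break → 10 h 35 min
Total: 7 h 1 min + 6 h 13 min + 3 h 33 min + 5 h 24 min + 10 h 35 min = 32 h 46 min.

32.77 hours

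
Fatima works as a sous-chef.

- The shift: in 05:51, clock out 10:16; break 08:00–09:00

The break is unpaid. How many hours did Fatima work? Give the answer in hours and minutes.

The shift: 05:51–10:16 = 4 h 25 min; less 60 min break → 3 h 25 min

3 h 25 min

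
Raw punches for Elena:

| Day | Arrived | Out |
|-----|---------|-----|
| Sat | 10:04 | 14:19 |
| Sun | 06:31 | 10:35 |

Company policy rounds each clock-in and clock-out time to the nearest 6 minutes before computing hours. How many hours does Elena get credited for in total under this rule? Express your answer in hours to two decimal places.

Sat: in 10:04→10:06, out 14:19→14:18; 4 h 12 min
Sun: in 06:31→06:30, out 10:35→10:36; 4 h 6 min
Total credited: 8 h 18 min.

8.30 hours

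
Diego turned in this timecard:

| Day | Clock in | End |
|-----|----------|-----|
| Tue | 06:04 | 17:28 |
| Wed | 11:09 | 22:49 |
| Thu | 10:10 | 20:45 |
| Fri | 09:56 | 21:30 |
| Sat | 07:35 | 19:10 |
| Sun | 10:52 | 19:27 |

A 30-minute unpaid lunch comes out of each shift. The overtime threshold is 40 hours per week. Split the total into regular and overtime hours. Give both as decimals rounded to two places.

Tue: 06:04–17:28 = 11 h 24 min; less 30 min break → 10 h 54 min
Wed: 11:09–22:49 = 11 h 40 min; less 30 min break → 11 h 10 min
Thu: 10:10–20:45 = 10 h 35 min; less 30 min break → 10 h 5 min
Fri: 09:56–21:30 = 11 h 34 min; less 30 min break → 11 h 4 min
Sat: 07:35–19:10 = 11 h 35 min; less 30 min break → 11 h 5 min
Sun: 10:52–19:27 = 8 h 35 min; less 30 min break → 8 h 5 min
Total worked: 62 h 23 min = 62.38 h.
Threshold 40 h → overtime 22 h 23 min, regular 40 h 0 min.

Regular 40.00 hours, overtime 22.38 hours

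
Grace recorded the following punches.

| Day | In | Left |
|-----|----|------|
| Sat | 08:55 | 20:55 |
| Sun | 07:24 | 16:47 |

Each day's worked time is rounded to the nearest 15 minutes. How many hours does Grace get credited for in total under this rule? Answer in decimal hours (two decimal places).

Sat: 08:55–20:55 = 12 h 0 min → rounds to 12 h 0 min
Sun: 07:24–16:47 = 9 h 23 min → rounds to 9 h 30 min
Total credited: 21 h 30 min.

21.50 hours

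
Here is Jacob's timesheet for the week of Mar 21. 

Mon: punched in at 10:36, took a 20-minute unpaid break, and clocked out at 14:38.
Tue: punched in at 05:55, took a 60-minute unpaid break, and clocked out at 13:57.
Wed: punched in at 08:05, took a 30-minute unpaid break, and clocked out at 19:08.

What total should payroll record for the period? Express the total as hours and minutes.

21 h 17 min

Mon: 10:36–14:38 = 4 h 2 min; less 20 min break → 3 h 42 min
Tue: 05:55–13:57 = 8 h 2 min; less 60 min break → 7 h 2 min
Wed: 08:05–19:08 = 11 h 3 min; less 30 min break → 10 h 33 min
Total: 3 h 42 min + 7 h 2 min + 10 h 33 min = 21 h 17 min.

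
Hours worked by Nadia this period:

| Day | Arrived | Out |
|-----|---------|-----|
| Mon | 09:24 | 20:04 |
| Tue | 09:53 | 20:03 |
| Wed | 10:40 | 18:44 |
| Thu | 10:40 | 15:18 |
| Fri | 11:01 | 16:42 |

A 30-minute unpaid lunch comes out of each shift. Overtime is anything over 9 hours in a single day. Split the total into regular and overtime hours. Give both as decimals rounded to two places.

Mon: 09:24–20:04 = 10 h 40 min; less 30 min break → 10 h 10 min
Tue: 09:53–20:03 = 10 h 10 min; less 30 min break → 9 h 40 min
Wed: 10:40–18:44 = 8 h 4 min; less 30 min break → 7 h 34 min
Thu: 10:40–15:18 = 4 h 38 min; less 30 min break → 4 h 8 min
Fri: 11:01–16:42 = 5 h 41 min; less 30 min break → 5 h 11 min
Mon reg 9 h 0 min / OT 1 h 10 min; Tue reg 9 h 0 min / OT 0 h 40 min; Wed reg 7 h 34 min / OT 0 h 0 min; Thu reg 4 h 8 min / OT 0 h 0 min; Fri reg 5 h 11 min / OT 0 h 0 min.
Totals: regular 34 h 53 min, overtime 1 h 50 min.

Regular 34.88 hours, overtime 1.83 hours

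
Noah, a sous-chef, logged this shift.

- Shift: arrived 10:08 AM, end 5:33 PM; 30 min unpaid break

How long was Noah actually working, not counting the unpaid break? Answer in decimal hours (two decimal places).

6.92 hours

Shift: 10:08 AM–5:33 PM = 7 h 25 min; less 30 min break → 6 h 55 min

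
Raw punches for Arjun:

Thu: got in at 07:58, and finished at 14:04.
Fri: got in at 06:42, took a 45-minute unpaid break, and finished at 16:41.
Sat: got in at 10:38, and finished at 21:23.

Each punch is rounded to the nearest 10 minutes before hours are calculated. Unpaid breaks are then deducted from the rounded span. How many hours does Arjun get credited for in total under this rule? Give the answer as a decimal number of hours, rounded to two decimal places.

Thu: in 07:58→08:00, out 14:04→14:00; 6 h 0 min
Fri: in 06:42→06:40, out 16:41→16:40; 10 h 0 min − 45 min = 9 h 15 min
Sat: in 10:38→10:40, out 21:23→21:20; 10 h 40 min
Total credited: 25 h 55 min.

25.92 hours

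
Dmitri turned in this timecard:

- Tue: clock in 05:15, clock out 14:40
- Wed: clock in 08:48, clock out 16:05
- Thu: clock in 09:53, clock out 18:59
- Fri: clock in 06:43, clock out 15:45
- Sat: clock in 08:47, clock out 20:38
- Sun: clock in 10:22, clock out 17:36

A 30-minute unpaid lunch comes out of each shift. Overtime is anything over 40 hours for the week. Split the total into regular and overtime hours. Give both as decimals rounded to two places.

Tue: 05:15–14:40 = 9 h 25 min; less 30 min break → 8 h 55 min
Wed: 08:48–16:05 = 7 h 17 min; less 30 min break → 6 h 47 min
Thu: 09:53–18:59 = 9 h 6 min; less 30 min break → 8 h 36 min
Fri: 06:43–15:45 = 9 h 2 min; less 30 min break → 8 h 32 min
Sat: 08:47–20:38 = 11 h 51 min; less 30 min break → 11 h 21 min
Sun: 10:22–17:36 = 7 h 14 min; less 30 min break → 6 h 44 min
Total worked: 50 h 55 min = 50.92 h.
Threshold 40 h → overtime 10 h 55 min, regular 40 h 0 min.

Regular 40.00 hours, overtime 10.92 hours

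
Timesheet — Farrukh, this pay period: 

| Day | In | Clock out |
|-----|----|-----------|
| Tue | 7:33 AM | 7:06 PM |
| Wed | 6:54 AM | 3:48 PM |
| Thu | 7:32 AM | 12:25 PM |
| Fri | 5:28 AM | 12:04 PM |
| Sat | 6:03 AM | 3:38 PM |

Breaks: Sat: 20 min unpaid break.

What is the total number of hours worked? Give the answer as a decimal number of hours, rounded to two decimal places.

41.18 hours

Tue: 7:33 AM–7:06 PM = 11 h 33 min
Wed: 6:54 AM–3:48 PM = 8 h 54 min
Thu: 7:32 AM–12:25 PM = 4 h 53 min
Fri: 5:28 AM–12:04 PM = 6 h 36 min
Sat: 6:03 AM–3:38 PM = 9 h 35 min; less 20 min break → 9 h 15 min
Total: 11 h 33 min + 8 h 54 min + 4 h 53 min + 6 h 36 min + 9 h 15 min = 41 h 11 min.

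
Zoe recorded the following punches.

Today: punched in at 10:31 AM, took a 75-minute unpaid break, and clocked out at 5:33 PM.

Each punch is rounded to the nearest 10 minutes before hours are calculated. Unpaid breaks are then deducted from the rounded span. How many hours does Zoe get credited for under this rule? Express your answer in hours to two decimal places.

5.75 hours

Today: in 10:31 AM→10:30 AM, out 5:33 PM→5:30 PM; 7 h 0 min − 75 min = 5 h 45 min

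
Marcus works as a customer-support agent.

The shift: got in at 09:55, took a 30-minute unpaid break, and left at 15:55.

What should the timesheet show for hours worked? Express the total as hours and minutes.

5 h 30 min

The shift: 09:55–15:55 = 6 h 0 min; less 30 min break → 5 h 30 min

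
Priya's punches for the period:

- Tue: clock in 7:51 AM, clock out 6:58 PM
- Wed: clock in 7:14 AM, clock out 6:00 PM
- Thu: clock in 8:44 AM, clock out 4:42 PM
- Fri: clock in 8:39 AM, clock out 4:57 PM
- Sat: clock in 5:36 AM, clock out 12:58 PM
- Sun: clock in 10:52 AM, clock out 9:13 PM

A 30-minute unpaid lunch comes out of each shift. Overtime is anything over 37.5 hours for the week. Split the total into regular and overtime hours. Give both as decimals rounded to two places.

Regular 37.50 hours, overtime 15.37 hours

Tue: 7:51 AM–6:58 PM = 11 h 7 min; less 30 min break → 10 h 37 min
Wed: 7:14 AM–6:00 PM = 10 h 46 min; less 30 min break → 10 h 16 min
Thu: 8:44 AM–4:42 PM = 7 h 58 min; less 30 min break → 7 h 28 min
Fri: 8:39 AM–4:57 PM = 8 h 18 min; less 30 min break → 7 h 48 min
Sat: 5:36 AM–12:58 PM = 7 h 22 min; less 30 min break → 6 h 52 min
Sun: 10:52 AM–9:13 PM = 10 h 21 min; less 30 min break → 9 h 51 min
Total worked: 52 h 52 min = 52.87 h.
Threshold 37.5 h → overtime 15 h 22 min, regular 37 h 30 min.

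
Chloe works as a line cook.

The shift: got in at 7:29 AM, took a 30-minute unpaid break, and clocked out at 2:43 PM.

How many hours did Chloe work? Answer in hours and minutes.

The shift: 7:29 AM–2:43 PM = 7 h 14 min; less 30 min break → 6 h 44 min

6 h 44 min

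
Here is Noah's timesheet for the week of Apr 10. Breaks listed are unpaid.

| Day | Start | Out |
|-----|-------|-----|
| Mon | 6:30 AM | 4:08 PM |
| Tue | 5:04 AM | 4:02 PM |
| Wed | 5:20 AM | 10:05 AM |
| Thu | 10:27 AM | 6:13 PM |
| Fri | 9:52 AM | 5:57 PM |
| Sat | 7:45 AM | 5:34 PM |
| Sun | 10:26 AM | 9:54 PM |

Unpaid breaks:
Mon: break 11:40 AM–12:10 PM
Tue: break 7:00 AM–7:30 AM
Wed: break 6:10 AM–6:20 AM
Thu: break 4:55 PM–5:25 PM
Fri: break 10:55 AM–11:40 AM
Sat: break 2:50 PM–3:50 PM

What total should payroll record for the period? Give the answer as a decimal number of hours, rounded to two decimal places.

59.07 hours

Mon: 6:30 AM–4:08 PM = 9 h 38 min; less 30 min break → 9 h 8 min
Tue: 5:04 AM–4:02 PM = 10 h 58 min; less 30 min break → 10 h 28 min
Wed: 5:20 AM–10:05 AM = 4 h 45 min; less 10 min break → 4 h 35 min
Thu: 10:27 AM–6:13 PM = 7 h 46 min; less 30 min break → 7 h 16 min
Fri: 9:52 AM–5:57 PM = 8 h 5 min; less 45 min break → 7 h 20 min
Sat: 7:45 AM–5:34 PM = 9 h 49 min; less 60 min break → 8 h 49 min
Sun: 10:26 AM–9:54 PM = 11 h 28 min
Total: 9 h 8 min + 10 h 28 min + 4 h 35 min + 7 h 16 min + 7 h 20 min + 8 h 49 min + 11 h 28 min = 59 h 4 min.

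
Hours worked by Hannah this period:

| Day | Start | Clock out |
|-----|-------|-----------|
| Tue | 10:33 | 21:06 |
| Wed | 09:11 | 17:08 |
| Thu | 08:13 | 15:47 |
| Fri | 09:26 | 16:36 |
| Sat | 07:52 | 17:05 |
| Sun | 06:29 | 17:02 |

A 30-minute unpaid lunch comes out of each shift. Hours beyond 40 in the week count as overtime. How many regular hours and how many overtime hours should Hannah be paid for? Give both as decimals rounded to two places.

Tue: 10:33–21:06 = 10 h 33 min; less 30 min break → 10 h 3 min
Wed: 09:11–17:08 = 7 h 57 min; less 30 min break → 7 h 27 min
Thu: 08:13–15:47 = 7 h 34 min; less 30 min break → 7 h 4 min
Fri: 09:26–16:36 = 7 h 10 min; less 30 min break → 6 h 40 min
Sat: 07:52–17:05 = 9 h 13 min; less 30 min break → 8 h 43 min
Sun: 06:29–17:02 = 10 h 33 min; less 30 min break → 10 h 3 min
Total worked: 50 h 0 min = 50.00 h.
Threshold 40 h → overtime 10 h 0 min, regular 40 h 0 min.

Regular 40.00 hours, overtime 10.00 hours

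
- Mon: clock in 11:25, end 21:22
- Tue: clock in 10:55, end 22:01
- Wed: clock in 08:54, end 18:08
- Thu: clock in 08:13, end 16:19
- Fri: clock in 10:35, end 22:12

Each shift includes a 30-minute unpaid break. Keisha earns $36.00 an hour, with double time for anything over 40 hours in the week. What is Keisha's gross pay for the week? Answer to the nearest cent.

$1980.00

Mon: 11:25–21:22 = 9 h 57 min; less 30 min break → 9 h 27 min
Tue: 10:55–22:01 = 11 h 6 min; less 30 min break → 10 h 36 min
Wed: 08:54–18:08 = 9 h 14 min; less 30 min break → 8 h 44 min
Thu: 08:13–16:19 = 8 h 6 min; less 30 min break → 7 h 36 min
Fri: 10:35–22:12 = 11 h 37 min; less 30 min break → 11 h 7 min
Total worked: 47 h 30 min = 2850 min.
Regular 40 h 0 min = 2400 min at $36.00/h; overtime 7 h 30 min = 450 min at $72.00/h.
Pay = (2400 × $36.00 + 450 × $72.00) ÷ 60 = $1980.00.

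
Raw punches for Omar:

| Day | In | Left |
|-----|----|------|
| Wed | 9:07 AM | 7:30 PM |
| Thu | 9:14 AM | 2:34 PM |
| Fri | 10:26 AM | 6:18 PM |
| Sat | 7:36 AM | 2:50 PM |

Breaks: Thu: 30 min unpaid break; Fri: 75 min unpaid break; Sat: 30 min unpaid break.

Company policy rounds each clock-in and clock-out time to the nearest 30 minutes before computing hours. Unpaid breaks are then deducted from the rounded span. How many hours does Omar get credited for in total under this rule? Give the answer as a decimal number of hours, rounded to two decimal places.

Wed: in 9:07 AM→9:00 AM, out 7:30 PM→7:30 PM; 10 h 30 min
Thu: in 9:14 AM→9:00 AM, out 2:34 PM→2:30 PM; 5 h 30 min − 30 min = 5 h 0 min
Fri: in 10:26 AM→10:30 AM, out 6:18 PM→6:30 PM; 8 h 0 min − 75 min = 6 h 45 min
Sat: in 7:36 AM→7:30 AM, out 2:50 PM→3:00 PM; 7 h 30 min − 30 min = 7 h 0 min
Total credited: 29 h 15 min.

29.25 hours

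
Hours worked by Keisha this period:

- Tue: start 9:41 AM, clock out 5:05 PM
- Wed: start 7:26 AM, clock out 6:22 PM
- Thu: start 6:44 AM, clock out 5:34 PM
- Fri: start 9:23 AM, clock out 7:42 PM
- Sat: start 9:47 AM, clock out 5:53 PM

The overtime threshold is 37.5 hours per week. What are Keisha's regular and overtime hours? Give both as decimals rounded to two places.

Regular 37.50 hours, overtime 10.08 hours

Tue: 9:41 AM–5:05 PM = 7 h 24 min
Wed: 7:26 AM–6:22 PM = 10 h 56 min
Thu: 6:44 AM–5:34 PM = 10 h 50 min
Fri: 9:23 AM–7:42 PM = 10 h 19 min
Sat: 9:47 AM–5:53 PM = 8 h 6 min
Total worked: 47 h 35 min = 47.58 h.
Threshold 37.5 h → overtime 10 h 5 min, regular 37 h 30 min.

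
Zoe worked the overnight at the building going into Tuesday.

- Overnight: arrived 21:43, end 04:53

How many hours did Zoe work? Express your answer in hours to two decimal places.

7.17 hours

Overnight: 21:43 → midnight = 2 h 17 min; midnight → 04:53 = 4 h 53 min; span 7 h 10 min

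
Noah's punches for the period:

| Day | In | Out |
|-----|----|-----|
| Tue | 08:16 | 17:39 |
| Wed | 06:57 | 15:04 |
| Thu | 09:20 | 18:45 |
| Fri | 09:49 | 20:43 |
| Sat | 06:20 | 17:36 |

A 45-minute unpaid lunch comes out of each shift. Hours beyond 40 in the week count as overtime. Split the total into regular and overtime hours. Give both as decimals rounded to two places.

Regular 40.00 hours, overtime 5.33 hours

Tue: 08:16–17:39 = 9 h 23 min; less 45 min break → 8 h 38 min
Wed: 06:57–15:04 = 8 h 7 min; less 45 min break → 7 h 22 min
Thu: 09:20–18:45 = 9 h 25 min; less 45 min break → 8 h 40 min
Fri: 09:49–20:43 = 10 h 54 min; less 45 min break → 10 h 9 min
Sat: 06:20–17:36 = 11 h 16 min; less 45 min break → 10 h 31 min
Total worked: 45 h 20 min = 45.33 h.
Threshold 40 h → overtime 5 h 20 min, regular 40 h 0 min.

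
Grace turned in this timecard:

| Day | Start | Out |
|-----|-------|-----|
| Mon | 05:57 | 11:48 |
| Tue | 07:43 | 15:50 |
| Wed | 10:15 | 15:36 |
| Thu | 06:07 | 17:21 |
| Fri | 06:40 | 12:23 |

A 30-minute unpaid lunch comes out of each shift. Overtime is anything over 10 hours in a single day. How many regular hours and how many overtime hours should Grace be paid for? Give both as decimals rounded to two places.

Regular 33.03 hours, overtime 0.73 hours

Mon: 05:57–11:48 = 5 h 51 min; less 30 min break → 5 h 21 min
Tue: 07:43–15:50 = 8 h 7 min; less 30 min break → 7 h 37 min
Wed: 10:15–15:36 = 5 h 21 min; less 30 min break → 4 h 51 min
Thu: 06:07–17:21 = 11 h 14 min; less 30 min break → 10 h 44 min
Fri: 06:40–12:23 = 5 h 43 min; less 30 min break → 5 h 13 min
Mon reg 5 h 21 min / OT 0 h 0 min; Tue reg 7 h 37 min / OT 0 h 0 min; Wed reg 4 h 51 min / OT 0 h 0 min; Thu reg 10 h 0 min / OT 0 h 44 min; Fri reg 5 h 13 min / OT 0 h 0 min.
Totals: regular 33 h 2 min, overtime 0 h 44 min.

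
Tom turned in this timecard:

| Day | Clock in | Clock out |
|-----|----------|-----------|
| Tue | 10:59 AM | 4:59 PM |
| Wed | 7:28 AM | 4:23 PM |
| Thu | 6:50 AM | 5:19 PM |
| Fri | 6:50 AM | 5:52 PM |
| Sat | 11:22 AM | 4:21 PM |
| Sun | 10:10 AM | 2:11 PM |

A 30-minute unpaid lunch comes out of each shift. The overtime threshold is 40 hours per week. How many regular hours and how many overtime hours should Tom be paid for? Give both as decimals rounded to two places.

Tue: 10:59 AM–4:59 PM = 6 h 0 min; less 30 min break → 5 h 30 min
Wed: 7:28 AM–4:23 PM = 8 h 55 min; less 30 min break → 8 h 25 min
Thu: 6:50 AM–5:19 PM = 10 h 29 min; less 30 min break → 9 h 59 min
Fri: 6:50 AM–5:52 PM = 11 h 2 min; less 30 min break → 10 h 32 min
Sat: 11:22 AM–4:21 PM = 4 h 59 min; less 30 min break → 4 h 29 min
Sun: 10:10 AM–2:11 PM = 4 h 1 min; less 30 min break → 3 h 31 min
Total worked: 42 h 26 min = 42.43 h.
Threshold 40 h → overtime 2 h 26 min, regular 40 h 0 min.

Regular 40.00 hours, overtime 2.43 hours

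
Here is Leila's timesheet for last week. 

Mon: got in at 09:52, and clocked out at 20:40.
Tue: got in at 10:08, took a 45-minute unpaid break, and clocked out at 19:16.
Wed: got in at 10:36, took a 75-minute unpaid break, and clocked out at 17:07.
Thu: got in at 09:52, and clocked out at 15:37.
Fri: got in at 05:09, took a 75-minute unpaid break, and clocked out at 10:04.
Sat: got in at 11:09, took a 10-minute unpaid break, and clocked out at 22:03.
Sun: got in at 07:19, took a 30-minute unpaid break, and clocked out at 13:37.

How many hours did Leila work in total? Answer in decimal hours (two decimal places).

50.40 hours

Mon: 09:52–20:40 = 10 h 48 min
Tue: 10:08–19:16 = 9 h 8 min; less 45 min break → 8 h 23 min
Wed: 10:36–17:07 = 6 h 31 min; less 75 min break → 5 h 16 min
Thu: 09:52–15:37 = 5 h 45 min
Fri: 05:09–10:04 = 4 h 55 min; less 75 min break → 3 h 40 min
Sat: 11:09–22:03 = 10 h 54 min; less 10 min break → 10 h 44 min
Sun: 07:19–13:37 = 6 h 18 min; less 30 min break → 5 h 48 min
Total: 10 h 48 min + 8 h 23 min + 5 h 16 min + 5 h 45 min + 3 h 40 min + 10 h 44 min + 5 h 48 min = 50 h 24 min.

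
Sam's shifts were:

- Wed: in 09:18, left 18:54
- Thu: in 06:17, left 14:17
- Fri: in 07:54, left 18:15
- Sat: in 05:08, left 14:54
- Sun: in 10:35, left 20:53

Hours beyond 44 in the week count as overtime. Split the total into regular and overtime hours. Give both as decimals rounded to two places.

Regular 44.00 hours, overtime 4.02 hours

Wed: 09:18–18:54 = 9 h 36 min
Thu: 06:17–14:17 = 8 h 0 min
Fri: 07:54–18:15 = 10 h 21 min
Sat: 05:08–14:54 = 9 h 46 min
Sun: 10:35–20:53 = 10 h 18 min
Total worked: 48 h 1 min = 48.02 h.
Threshold 44 h → overtime 4 h 1 min, regular 44 h 0 min.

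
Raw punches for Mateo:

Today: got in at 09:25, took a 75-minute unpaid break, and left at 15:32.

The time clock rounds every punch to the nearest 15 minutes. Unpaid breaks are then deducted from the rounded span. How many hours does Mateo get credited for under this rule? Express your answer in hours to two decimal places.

4.75 hours

Today: in 09:25→09:30, out 15:32→15:30; 6 h 0 min − 75 min = 4 h 45 min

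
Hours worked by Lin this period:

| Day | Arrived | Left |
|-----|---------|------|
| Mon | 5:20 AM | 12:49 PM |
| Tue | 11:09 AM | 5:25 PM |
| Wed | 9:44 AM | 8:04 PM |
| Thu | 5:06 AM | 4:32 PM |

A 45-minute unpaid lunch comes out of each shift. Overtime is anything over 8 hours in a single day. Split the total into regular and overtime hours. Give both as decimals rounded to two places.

Regular 28.25 hours, overtime 4.27 hours

Mon: 5:20 AM–12:49 PM = 7 h 29 min; less 45 min break → 6 h 44 min
Tue: 11:09 AM–5:25 PM = 6 h 16 min; less 45 min break → 5 h 31 min
Wed: 9:44 AM–8:04 PM = 10 h 20 min; less 45 min break → 9 h 35 min
Thu: 5:06 AM–4:32 PM = 11 h 26 min; less 45 min break → 10 h 41 min
Mon reg 6 h 44 min / OT 0 h 0 min; Tue reg 5 h 31 min / OT 0 h 0 min; Wed reg 8 h 0 min / OT 1 h 35 min; Thu reg 8 h 0 min / OT 2 h 41 min.
Totals: regular 28 h 15 min, overtime 4 h 16 min.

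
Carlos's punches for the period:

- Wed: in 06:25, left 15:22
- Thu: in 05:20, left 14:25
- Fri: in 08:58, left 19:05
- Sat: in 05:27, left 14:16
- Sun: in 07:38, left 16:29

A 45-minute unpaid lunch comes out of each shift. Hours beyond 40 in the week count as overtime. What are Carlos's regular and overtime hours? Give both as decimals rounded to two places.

Regular 40.00 hours, overtime 2.07 hours

Wed: 06:25–15:22 = 8 h 57 min; less 45 min break → 8 h 12 min
Thu: 05:20–14:25 = 9 h 5 min; less 45 min break → 8 h 20 min
Fri: 08:58–19:05 = 10 h 7 min; less 45 min break → 9 h 22 min
Sat: 05:27–14:16 = 8 h 49 min; less 45 min break → 8 h 4 min
Sun: 07:38–16:29 = 8 h 51 min; less 45 min break → 8 h 6 min
Total worked: 42 h 4 min = 42.07 h.
Threshold 40 h → overtime 2 h 4 min, regular 40 h 0 min.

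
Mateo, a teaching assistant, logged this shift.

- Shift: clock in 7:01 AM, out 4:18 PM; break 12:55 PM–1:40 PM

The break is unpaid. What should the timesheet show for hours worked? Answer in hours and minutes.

Shift: 7:01 AM–4:18 PM = 9 h 17 min; less 45 min break → 8 h 32 min

8 h 32 min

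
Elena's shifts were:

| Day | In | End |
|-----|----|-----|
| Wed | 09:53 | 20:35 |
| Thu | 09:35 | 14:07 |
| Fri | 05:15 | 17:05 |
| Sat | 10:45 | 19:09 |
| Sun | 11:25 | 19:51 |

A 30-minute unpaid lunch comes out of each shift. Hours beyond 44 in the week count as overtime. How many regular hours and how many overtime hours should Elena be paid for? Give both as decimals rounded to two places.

Wed: 09:53–20:35 = 10 h 42 min; less 30 min break → 10 h 12 min
Thu: 09:35–14:07 = 4 h 32 min; less 30 min break → 4 h 2 min
Fri: 05:15–17:05 = 11 h 50 min; less 30 min break → 11 h 20 min
Sat: 10:45–19:09 = 8 h 24 min; less 30 min break → 7 h 54 min
Sun: 11:25–19:51 = 8 h 26 min; less 30 min break → 7 h 56 min
Total worked: 41 h 24 min = 41.40 h.
Threshold 44 h → overtime 0 h 0 min, regular 41 h 24 min.

Regular 41.40 hours, overtime 0.00 hours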